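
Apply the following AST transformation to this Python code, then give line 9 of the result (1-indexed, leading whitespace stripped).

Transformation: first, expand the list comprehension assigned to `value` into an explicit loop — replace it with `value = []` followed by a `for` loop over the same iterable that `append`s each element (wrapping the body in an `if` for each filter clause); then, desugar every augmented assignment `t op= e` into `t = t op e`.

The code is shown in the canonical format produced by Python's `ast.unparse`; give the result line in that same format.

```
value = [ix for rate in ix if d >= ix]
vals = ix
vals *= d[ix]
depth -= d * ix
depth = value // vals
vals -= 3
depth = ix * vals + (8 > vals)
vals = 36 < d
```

Transformed code:
value = []
for rate in ix:
    if d >= ix:
        value.append(ix)
vals = ix
vals = vals * d[ix]
depth = depth - d * ix
depth = value // vals
vals = vals - 3
depth = ix * vals + (8 > vals)
vals = 36 < d

vals = vals - 3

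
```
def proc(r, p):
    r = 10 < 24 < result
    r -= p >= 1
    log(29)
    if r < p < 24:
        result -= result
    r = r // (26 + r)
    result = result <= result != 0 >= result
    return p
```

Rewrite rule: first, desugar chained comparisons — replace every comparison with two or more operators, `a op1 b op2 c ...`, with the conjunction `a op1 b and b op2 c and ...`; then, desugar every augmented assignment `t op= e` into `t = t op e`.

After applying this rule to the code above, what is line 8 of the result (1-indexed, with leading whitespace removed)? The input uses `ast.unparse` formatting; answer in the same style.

Transformed code:
def proc(r, p):
    r = 10 < 24 and 24 < result
    r = r - (p >= 1)
    log(29)
    if r < p and p < 24:
        result = result - result
    r = r // (26 + r)
    result = result <= result and result != 0 and (0 >= result)
    return p

result = result <= result and result != 0 and (0 >= result)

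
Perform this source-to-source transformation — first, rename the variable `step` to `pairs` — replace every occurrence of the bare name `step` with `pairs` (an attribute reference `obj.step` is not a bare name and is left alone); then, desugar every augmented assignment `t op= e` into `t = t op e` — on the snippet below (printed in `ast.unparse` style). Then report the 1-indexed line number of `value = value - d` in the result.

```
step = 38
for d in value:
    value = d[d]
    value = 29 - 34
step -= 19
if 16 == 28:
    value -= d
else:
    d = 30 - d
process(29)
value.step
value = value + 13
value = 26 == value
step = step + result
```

7

Transformed code:
pairs = 38
for d in value:
    value = d[d]
    value = 29 - 34
pairs = pairs - 19
if 16 == 28:
    value = value - d
else:
    d = 30 - d
process(29)
value.step
value = value + 13
value = 26 == value
pairs = pairs + result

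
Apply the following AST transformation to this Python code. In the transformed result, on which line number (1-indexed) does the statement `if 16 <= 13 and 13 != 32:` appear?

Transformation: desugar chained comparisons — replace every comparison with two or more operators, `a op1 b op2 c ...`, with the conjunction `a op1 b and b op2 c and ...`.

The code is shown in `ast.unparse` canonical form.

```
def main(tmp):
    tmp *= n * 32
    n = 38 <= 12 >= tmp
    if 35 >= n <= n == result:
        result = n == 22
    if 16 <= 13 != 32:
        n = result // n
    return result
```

6

Transformed code:
def main(tmp):
    tmp *= n * 32
    n = 38 <= 12 and 12 >= tmp
    if 35 >= n and n <= n and (n == result):
        result = n == 22
    if 16 <= 13 and 13 != 32:
        n = result // n
    return result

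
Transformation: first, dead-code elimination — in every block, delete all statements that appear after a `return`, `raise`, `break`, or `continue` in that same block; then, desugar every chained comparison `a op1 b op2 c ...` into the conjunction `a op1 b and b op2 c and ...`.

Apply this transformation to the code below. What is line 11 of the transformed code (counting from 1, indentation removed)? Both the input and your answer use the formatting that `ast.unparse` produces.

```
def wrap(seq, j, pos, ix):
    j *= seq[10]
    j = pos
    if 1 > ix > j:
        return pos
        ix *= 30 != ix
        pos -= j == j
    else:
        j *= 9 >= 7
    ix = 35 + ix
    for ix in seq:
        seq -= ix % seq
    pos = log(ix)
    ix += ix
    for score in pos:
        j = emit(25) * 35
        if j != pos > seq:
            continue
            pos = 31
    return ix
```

pos = log(ix)

Transformed code:
def wrap(seq, j, pos, ix):
    j *= seq[10]
    j = pos
    if 1 > ix and ix > j:
        return pos
    else:
        j *= 9 >= 7
    ix = 35 + ix
    for ix in seq:
        seq -= ix % seq
    pos = log(ix)
    ix += ix
    for score in pos:
        j = emit(25) * 35
        if j != pos and pos > seq:
            continue
    return ix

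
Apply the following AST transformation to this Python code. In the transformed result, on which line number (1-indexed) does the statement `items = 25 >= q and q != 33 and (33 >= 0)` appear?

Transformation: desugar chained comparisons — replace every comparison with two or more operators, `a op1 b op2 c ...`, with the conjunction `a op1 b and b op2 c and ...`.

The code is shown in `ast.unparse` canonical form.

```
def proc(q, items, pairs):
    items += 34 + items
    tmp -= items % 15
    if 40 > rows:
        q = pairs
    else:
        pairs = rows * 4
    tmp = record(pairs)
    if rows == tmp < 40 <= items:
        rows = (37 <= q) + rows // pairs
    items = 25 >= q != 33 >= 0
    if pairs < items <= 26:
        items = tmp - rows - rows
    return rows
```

11

Transformed code:
def proc(q, items, pairs):
    items += 34 + items
    tmp -= items % 15
    if 40 > rows:
        q = pairs
    else:
        pairs = rows * 4
    tmp = record(pairs)
    if rows == tmp and tmp < 40 and (40 <= items):
        rows = (37 <= q) + rows // pairs
    items = 25 >= q and q != 33 and (33 >= 0)
    if pairs < items and items <= 26:
        items = tmp - rows - rows
    return rows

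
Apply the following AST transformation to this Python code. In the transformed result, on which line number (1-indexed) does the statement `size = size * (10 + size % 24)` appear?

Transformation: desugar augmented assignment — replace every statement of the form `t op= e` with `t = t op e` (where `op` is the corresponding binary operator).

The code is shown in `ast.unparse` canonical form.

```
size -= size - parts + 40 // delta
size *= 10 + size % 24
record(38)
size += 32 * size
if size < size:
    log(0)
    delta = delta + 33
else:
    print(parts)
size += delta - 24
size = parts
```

2

Transformed code:
size = size - (size - parts + 40 // delta)
size = size * (10 + size % 24)
record(38)
size = size + 32 * size
if size < size:
    log(0)
    delta = delta + 33
else:
    print(parts)
size = size + (delta - 24)
size = parts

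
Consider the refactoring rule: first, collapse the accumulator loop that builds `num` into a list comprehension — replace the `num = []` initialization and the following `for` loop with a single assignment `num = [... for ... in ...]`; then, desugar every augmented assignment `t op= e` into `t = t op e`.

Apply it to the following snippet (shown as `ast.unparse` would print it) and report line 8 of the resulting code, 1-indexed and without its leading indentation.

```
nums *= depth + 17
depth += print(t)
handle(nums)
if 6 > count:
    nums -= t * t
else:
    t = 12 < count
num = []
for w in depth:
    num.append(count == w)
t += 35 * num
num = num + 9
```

num = [count == w for w in depth]

Transformed code:
nums = nums * (depth + 17)
depth = depth + print(t)
handle(nums)
if 6 > count:
    nums = nums - t * t
else:
    t = 12 < count
num = [count == w for w in depth]
t = t + 35 * num
num = num + 9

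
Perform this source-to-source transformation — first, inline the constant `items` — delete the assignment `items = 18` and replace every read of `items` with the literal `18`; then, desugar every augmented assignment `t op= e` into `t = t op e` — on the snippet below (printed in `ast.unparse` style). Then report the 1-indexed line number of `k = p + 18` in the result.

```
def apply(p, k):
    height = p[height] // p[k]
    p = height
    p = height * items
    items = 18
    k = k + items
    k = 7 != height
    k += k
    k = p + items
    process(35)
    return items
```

8

Transformed code:
def apply(p, k):
    height = p[height] // p[k]
    p = height
    p = height * 18
    k = k + 18
    k = 7 != height
    k = k + k
    k = p + 18
    process(35)
    return 18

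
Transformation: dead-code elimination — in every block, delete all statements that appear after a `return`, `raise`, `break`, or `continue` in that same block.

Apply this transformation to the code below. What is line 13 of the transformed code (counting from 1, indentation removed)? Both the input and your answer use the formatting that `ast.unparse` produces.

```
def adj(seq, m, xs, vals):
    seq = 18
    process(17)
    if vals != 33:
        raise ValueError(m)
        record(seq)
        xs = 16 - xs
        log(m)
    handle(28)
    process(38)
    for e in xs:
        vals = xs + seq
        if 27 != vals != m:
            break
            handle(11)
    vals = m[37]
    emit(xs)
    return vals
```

emit(xs)

Transformed code:
def adj(seq, m, xs, vals):
    seq = 18
    process(17)
    if vals != 33:
        raise ValueError(m)
    handle(28)
    process(38)
    for e in xs:
        vals = xs + seq
        if 27 != vals != m:
            break
    vals = m[37]
    emit(xs)
    return vals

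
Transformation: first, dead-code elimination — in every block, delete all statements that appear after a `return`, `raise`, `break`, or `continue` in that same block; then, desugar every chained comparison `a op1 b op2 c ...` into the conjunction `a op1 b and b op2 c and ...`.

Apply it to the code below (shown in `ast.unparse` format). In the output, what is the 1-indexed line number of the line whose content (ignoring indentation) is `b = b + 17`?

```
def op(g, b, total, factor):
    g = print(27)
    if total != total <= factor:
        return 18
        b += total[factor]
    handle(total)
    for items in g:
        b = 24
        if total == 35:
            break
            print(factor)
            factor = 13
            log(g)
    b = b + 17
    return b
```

10

Transformed code:
def op(g, b, total, factor):
    g = print(27)
    if total != total and total <= factor:
        return 18
    handle(total)
    for items in g:
        b = 24
        if total == 35:
            break
    b = b + 17
    return b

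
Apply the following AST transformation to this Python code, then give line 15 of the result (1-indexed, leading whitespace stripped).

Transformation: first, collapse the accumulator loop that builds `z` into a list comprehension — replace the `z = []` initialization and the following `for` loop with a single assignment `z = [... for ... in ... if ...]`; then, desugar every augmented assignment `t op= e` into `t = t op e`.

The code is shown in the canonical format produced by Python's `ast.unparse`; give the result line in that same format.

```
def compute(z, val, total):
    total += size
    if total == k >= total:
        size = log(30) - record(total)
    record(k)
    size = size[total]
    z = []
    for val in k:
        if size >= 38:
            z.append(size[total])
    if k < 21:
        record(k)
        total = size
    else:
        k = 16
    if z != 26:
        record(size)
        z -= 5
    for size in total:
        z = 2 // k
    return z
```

z = z - 5

Transformed code:
def compute(z, val, total):
    total = total + size
    if total == k >= total:
        size = log(30) - record(total)
    record(k)
    size = size[total]
    z = [size[total] for val in k if size >= 38]
    if k < 21:
        record(k)
        total = size
    else:
        k = 16
    if z != 26:
        record(size)
        z = z - 5
    for size in total:
        z = 2 // k
    return z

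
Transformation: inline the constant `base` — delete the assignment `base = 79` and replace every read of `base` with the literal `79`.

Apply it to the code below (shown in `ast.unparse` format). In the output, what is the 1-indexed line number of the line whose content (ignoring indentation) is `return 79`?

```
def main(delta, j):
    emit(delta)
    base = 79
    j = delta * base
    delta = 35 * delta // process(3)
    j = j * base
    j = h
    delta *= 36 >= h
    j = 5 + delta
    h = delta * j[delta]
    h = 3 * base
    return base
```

11

Transformed code:
def main(delta, j):
    emit(delta)
    j = delta * 79
    delta = 35 * delta // process(3)
    j = j * 79
    j = h
    delta *= 36 >= h
    j = 5 + delta
    h = delta * j[delta]
    h = 3 * 79
    return 79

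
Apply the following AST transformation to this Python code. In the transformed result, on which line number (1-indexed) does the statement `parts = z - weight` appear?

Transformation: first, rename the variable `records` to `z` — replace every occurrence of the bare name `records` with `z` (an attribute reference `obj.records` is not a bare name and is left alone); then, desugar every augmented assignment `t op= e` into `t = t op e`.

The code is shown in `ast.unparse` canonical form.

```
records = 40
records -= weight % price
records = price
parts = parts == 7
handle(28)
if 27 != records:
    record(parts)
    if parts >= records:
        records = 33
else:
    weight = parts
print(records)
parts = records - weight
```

Transformed code:
z = 40
z = z - weight % price
z = price
parts = parts == 7
handle(28)
if 27 != z:
    record(parts)
    if parts >= z:
        z = 33
else:
    weight = parts
print(z)
parts = z - weight

13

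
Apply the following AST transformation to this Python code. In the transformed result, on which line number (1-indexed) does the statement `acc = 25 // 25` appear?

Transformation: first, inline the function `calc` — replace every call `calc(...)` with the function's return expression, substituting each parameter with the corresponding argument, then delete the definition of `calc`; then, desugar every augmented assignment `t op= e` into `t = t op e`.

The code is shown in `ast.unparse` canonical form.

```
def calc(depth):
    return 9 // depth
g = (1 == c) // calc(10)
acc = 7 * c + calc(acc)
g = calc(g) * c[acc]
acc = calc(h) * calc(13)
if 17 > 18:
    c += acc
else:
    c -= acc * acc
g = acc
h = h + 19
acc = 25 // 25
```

Transformed code:
g = (1 == c) // (9 // 10)
acc = 7 * c + 9 // acc
g = 9 // g * c[acc]
acc = 9 // h * (9 // 13)
if 17 > 18:
    c = c + acc
else:
    c = c - acc * acc
g = acc
h = h + 19
acc = 25 // 25

11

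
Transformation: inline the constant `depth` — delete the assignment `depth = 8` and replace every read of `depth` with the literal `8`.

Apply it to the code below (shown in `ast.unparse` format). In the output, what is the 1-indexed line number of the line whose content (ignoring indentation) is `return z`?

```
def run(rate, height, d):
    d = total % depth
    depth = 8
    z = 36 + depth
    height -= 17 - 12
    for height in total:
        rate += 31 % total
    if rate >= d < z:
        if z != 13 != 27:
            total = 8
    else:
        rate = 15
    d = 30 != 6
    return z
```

13

Transformed code:
def run(rate, height, d):
    d = total % 8
    z = 36 + 8
    height -= 17 - 12
    for height in total:
        rate += 31 % total
    if rate >= d < z:
        if z != 13 != 27:
            total = 8
    else:
        rate = 15
    d = 30 != 6
    return z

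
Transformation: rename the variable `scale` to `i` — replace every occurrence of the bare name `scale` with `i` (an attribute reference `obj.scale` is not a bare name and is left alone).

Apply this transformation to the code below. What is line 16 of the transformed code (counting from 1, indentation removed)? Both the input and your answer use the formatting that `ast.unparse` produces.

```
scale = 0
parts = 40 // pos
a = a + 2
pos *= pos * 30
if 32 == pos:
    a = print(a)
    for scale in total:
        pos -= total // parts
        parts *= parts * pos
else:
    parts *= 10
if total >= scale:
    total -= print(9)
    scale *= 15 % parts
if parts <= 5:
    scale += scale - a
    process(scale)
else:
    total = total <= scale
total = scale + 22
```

Transformed code:
i = 0
parts = 40 // pos
a = a + 2
pos *= pos * 30
if 32 == pos:
    a = print(a)
    for i in total:
        pos -= total // parts
        parts *= parts * pos
else:
    parts *= 10
if total >= i:
    total -= print(9)
    i *= 15 % parts
if parts <= 5:
    i += i - a
    process(i)
else:
    total = total <= i
total = i + 22

i += i - a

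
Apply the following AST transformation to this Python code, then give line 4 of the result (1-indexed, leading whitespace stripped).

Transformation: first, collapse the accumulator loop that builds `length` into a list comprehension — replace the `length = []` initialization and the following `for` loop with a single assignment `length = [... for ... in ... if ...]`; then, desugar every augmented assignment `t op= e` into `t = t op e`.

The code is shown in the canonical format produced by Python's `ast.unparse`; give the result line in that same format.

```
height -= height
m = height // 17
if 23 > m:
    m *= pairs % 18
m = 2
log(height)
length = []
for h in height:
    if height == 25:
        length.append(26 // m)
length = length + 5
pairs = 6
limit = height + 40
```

Transformed code:
height = height - height
m = height // 17
if 23 > m:
    m = m * (pairs % 18)
m = 2
log(height)
length = [26 // m for h in height if height == 25]
length = length + 5
pairs = 6
limit = height + 40

m = m * (pairs % 18)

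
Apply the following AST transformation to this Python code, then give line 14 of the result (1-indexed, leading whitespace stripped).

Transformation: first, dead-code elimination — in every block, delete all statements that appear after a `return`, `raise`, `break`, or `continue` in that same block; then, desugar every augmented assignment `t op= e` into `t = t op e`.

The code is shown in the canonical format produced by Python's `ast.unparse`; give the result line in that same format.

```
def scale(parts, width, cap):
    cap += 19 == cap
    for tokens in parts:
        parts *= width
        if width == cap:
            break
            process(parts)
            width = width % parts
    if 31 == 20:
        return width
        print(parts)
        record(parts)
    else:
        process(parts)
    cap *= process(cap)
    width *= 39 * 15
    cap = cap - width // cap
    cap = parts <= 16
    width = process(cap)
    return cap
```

Transformed code:
def scale(parts, width, cap):
    cap = cap + (19 == cap)
    for tokens in parts:
        parts = parts * width
        if width == cap:
            break
    if 31 == 20:
        return width
    else:
        process(parts)
    cap = cap * process(cap)
    width = width * (39 * 15)
    cap = cap - width // cap
    cap = parts <= 16
    width = process(cap)
    return cap

cap = parts <= 16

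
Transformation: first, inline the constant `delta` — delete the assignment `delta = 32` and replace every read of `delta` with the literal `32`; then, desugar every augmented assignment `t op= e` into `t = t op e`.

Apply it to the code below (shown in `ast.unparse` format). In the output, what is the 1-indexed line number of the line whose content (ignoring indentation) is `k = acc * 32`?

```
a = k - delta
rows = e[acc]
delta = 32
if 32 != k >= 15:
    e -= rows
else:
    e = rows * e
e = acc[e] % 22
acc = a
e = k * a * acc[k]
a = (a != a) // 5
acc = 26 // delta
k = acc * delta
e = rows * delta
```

Transformed code:
a = k - 32
rows = e[acc]
if 32 != k >= 15:
    e = e - rows
else:
    e = rows * e
e = acc[e] % 22
acc = a
e = k * a * acc[k]
a = (a != a) // 5
acc = 26 // 32
k = acc * 32
e = rows * 32

12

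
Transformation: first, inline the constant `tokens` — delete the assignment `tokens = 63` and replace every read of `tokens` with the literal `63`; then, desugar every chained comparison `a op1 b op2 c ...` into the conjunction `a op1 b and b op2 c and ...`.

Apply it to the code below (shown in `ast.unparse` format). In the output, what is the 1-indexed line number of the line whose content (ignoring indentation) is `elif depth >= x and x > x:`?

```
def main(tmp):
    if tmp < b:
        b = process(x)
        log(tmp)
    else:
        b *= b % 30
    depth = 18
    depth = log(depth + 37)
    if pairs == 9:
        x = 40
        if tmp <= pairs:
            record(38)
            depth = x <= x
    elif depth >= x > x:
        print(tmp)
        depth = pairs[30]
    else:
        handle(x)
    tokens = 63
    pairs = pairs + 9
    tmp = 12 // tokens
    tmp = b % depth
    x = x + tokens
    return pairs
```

14

Transformed code:
def main(tmp):
    if tmp < b:
        b = process(x)
        log(tmp)
    else:
        b *= b % 30
    depth = 18
    depth = log(depth + 37)
    if pairs == 9:
        x = 40
        if tmp <= pairs:
            record(38)
            depth = x <= x
    elif depth >= x and x > x:
        print(tmp)
        depth = pairs[30]
    else:
        handle(x)
    pairs = pairs + 9
    tmp = 12 // 63
    tmp = b % depth
    x = x + 63
    return pairs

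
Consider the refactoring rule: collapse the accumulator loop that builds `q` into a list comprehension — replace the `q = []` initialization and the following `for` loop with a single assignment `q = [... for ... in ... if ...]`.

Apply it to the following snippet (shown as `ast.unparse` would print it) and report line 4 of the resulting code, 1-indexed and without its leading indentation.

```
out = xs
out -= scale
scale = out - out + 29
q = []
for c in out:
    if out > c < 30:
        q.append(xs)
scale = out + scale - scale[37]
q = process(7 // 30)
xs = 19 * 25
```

Transformed code:
out = xs
out -= scale
scale = out - out + 29
q = [xs for c in out if out > c < 30]
scale = out + scale - scale[37]
q = process(7 // 30)
xs = 19 * 25

q = [xs for c in out if out > c < 30]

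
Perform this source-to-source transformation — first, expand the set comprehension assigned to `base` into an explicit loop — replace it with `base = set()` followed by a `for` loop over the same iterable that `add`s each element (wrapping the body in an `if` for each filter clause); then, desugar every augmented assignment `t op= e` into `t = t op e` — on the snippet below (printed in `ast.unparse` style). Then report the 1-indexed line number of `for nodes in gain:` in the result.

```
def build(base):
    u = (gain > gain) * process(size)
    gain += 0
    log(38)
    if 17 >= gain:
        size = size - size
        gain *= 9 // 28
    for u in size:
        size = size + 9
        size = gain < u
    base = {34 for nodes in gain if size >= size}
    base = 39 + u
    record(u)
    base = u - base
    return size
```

12

Transformed code:
def build(base):
    u = (gain > gain) * process(size)
    gain = gain + 0
    log(38)
    if 17 >= gain:
        size = size - size
        gain = gain * (9 // 28)
    for u in size:
        size = size + 9
        size = gain < u
    base = set()
    for nodes in gain:
        if size >= size:
            base.add(34)
    base = 39 + u
    record(u)
    base = u - base
    return size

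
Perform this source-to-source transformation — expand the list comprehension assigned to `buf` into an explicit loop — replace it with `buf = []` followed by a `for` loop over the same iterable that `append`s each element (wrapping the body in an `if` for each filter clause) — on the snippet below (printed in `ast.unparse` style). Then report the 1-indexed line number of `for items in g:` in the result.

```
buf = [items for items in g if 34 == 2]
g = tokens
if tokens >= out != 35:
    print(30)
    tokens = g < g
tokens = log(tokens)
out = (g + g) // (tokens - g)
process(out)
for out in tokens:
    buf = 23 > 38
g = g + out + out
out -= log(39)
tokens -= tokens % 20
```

2

Transformed code:
buf = []
for items in g:
    if 34 == 2:
        buf.append(items)
g = tokens
if tokens >= out != 35:
    print(30)
    tokens = g < g
tokens = log(tokens)
out = (g + g) // (tokens - g)
process(out)
for out in tokens:
    buf = 23 > 38
g = g + out + out
out -= log(39)
tokens -= tokens % 20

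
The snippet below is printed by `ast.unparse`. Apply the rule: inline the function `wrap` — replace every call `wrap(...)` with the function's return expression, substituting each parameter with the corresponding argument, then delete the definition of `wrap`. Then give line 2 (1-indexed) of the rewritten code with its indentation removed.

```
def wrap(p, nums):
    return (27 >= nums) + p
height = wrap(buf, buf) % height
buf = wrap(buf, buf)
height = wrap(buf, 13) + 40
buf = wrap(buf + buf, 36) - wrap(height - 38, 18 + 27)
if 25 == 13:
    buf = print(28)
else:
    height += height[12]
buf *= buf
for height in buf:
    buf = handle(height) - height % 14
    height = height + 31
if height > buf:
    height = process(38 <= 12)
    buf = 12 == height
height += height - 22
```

buf = (27 >= buf) + buf

Transformed code:
height = ((27 >= buf) + buf) % height
buf = (27 >= buf) + buf
height = (27 >= 13) + buf + 40
buf = (27 >= 36) + (buf + buf) - ((27 >= 18 + 27) + (height - 38))
if 25 == 13:
    buf = print(28)
else:
    height += height[12]
buf *= buf
for height in buf:
    buf = handle(height) - height % 14
    height = height + 31
if height > buf:
    height = process(38 <= 12)
    buf = 12 == height
height += height - 22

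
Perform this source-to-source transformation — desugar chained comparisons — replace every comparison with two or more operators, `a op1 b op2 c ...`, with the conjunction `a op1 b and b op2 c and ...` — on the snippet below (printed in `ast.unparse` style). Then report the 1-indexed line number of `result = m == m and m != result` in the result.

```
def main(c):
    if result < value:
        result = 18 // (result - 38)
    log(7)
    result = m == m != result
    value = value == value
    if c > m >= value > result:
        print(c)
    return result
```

5

Transformed code:
def main(c):
    if result < value:
        result = 18 // (result - 38)
    log(7)
    result = m == m and m != result
    value = value == value
    if c > m and m >= value and (value > result):
        print(c)
    return result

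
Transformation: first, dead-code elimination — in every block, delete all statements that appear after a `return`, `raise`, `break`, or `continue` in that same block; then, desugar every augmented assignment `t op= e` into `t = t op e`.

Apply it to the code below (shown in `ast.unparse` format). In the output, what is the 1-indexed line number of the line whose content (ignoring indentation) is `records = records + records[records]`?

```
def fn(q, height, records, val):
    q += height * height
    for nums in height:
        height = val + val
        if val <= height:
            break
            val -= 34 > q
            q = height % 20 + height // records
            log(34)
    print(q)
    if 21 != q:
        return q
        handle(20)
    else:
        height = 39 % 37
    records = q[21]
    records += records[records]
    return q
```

Transformed code:
def fn(q, height, records, val):
    q = q + height * height
    for nums in height:
        height = val + val
        if val <= height:
            break
    print(q)
    if 21 != q:
        return q
    else:
        height = 39 % 37
    records = q[21]
    records = records + records[records]
    return q

13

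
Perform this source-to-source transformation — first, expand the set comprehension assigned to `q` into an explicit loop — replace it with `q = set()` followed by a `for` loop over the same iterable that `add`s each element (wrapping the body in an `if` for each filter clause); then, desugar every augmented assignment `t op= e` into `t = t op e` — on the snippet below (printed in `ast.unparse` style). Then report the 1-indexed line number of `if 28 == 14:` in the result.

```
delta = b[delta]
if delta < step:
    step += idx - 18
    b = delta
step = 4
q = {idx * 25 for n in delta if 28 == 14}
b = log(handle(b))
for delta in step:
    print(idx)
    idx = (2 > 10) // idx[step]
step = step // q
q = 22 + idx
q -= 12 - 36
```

8

Transformed code:
delta = b[delta]
if delta < step:
    step = step + (idx - 18)
    b = delta
step = 4
q = set()
for n in delta:
    if 28 == 14:
        q.add(idx * 25)
b = log(handle(b))
for delta in step:
    print(idx)
    idx = (2 > 10) // idx[step]
step = step // q
q = 22 + idx
q = q - (12 - 36)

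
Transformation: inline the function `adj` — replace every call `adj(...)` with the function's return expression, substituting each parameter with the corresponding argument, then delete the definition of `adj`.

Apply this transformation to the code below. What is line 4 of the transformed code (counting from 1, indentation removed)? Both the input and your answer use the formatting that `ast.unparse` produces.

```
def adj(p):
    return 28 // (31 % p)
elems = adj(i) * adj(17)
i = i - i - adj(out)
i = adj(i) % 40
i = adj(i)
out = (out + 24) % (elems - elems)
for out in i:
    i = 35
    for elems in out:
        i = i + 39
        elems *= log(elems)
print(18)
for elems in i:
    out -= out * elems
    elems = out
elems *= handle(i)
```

Transformed code:
elems = 28 // (31 % i) * (28 // (31 % 17))
i = i - i - 28 // (31 % out)
i = 28 // (31 % i) % 40
i = 28 // (31 % i)
out = (out + 24) % (elems - elems)
for out in i:
    i = 35
    for elems in out:
        i = i + 39
        elems *= log(elems)
print(18)
for elems in i:
    out -= out * elems
    elems = out
elems *= handle(i)

i = 28 // (31 % i)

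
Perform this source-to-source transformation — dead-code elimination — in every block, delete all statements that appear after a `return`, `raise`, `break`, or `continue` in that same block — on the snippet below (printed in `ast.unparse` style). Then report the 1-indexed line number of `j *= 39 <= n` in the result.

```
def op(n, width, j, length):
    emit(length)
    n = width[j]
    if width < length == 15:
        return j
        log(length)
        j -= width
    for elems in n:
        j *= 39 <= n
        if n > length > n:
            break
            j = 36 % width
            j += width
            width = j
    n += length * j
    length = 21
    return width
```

Transformed code:
def op(n, width, j, length):
    emit(length)
    n = width[j]
    if width < length == 15:
        return j
    for elems in n:
        j *= 39 <= n
        if n > length > n:
            break
    n += length * j
    length = 21
    return width

7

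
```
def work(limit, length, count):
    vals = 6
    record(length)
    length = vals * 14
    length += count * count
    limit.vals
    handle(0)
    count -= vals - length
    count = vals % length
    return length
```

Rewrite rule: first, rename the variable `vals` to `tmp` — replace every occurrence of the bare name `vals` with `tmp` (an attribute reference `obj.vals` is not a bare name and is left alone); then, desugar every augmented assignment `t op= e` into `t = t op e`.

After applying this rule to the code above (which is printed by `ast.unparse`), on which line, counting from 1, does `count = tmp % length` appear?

Transformed code:
def work(limit, length, count):
    tmp = 6
    record(length)
    length = tmp * 14
    length = length + count * count
    limit.vals
    handle(0)
    count = count - (tmp - length)
    count = tmp % length
    return length

9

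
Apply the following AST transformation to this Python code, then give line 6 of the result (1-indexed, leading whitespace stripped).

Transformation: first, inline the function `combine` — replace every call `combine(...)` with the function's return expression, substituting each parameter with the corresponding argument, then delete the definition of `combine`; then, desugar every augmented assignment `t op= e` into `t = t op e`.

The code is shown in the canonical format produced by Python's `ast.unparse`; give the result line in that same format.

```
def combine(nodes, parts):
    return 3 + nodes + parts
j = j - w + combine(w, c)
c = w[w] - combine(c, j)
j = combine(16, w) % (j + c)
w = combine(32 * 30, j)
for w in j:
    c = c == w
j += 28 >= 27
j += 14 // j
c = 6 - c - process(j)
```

Transformed code:
j = j - w + (3 + w + c)
c = w[w] - (3 + c + j)
j = (3 + 16 + w) % (j + c)
w = 3 + 32 * 30 + j
for w in j:
    c = c == w
j = j + (28 >= 27)
j = j + 14 // j
c = 6 - c - process(j)

c = c == w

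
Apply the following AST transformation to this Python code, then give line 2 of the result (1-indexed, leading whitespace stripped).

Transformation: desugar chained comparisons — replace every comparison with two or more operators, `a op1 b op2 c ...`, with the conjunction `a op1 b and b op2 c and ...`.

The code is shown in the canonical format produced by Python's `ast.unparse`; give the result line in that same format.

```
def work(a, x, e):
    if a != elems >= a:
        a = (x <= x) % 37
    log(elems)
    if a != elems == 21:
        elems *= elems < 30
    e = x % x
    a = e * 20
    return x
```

Transformed code:
def work(a, x, e):
    if a != elems and elems >= a:
        a = (x <= x) % 37
    log(elems)
    if a != elems and elems == 21:
        elems *= elems < 30
    e = x % x
    a = e * 20
    return x

if a != elems and elems >= a:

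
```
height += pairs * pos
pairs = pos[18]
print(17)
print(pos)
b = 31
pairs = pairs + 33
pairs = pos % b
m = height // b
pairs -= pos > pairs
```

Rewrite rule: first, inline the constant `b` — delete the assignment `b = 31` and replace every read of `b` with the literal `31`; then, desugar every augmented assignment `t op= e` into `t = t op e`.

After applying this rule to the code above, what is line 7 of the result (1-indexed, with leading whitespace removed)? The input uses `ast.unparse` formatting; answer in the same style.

m = height // 31

Transformed code:
height = height + pairs * pos
pairs = pos[18]
print(17)
print(pos)
pairs = pairs + 33
pairs = pos % 31
m = height // 31
pairs = pairs - (pos > pairs)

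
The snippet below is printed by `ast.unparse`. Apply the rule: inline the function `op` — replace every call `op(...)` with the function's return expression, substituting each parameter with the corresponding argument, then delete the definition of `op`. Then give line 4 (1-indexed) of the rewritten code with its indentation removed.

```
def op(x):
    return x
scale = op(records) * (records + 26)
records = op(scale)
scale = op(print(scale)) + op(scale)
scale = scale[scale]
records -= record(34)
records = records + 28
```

Transformed code:
scale = records * (records + 26)
records = scale
scale = print(scale) + scale
scale = scale[scale]
records -= record(34)
records = records + 28

scale = scale[scale]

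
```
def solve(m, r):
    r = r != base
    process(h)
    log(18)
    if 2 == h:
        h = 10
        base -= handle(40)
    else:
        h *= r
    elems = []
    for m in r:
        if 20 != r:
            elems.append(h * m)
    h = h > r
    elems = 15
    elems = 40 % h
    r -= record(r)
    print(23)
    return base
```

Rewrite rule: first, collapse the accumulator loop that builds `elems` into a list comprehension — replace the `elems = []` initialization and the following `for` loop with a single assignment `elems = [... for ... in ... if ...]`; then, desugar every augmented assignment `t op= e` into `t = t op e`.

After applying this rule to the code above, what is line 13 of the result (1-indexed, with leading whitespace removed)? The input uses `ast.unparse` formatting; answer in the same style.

elems = 40 % h

Transformed code:
def solve(m, r):
    r = r != base
    process(h)
    log(18)
    if 2 == h:
        h = 10
        base = base - handle(40)
    else:
        h = h * r
    elems = [h * m for m in r if 20 != r]
    h = h > r
    elems = 15
    elems = 40 % h
    r = r - record(r)
    print(23)
    return base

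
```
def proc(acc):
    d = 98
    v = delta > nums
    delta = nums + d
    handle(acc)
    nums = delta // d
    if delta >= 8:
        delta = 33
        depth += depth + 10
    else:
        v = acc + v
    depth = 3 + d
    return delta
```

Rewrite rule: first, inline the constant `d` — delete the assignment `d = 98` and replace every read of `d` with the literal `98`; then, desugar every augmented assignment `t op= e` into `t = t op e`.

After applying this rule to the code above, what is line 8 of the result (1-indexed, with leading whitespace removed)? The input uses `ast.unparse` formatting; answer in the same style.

depth = depth + (depth + 10)

Transformed code:
def proc(acc):
    v = delta > nums
    delta = nums + 98
    handle(acc)
    nums = delta // 98
    if delta >= 8:
        delta = 33
        depth = depth + (depth + 10)
    else:
        v = acc + v
    depth = 3 + 98
    return delta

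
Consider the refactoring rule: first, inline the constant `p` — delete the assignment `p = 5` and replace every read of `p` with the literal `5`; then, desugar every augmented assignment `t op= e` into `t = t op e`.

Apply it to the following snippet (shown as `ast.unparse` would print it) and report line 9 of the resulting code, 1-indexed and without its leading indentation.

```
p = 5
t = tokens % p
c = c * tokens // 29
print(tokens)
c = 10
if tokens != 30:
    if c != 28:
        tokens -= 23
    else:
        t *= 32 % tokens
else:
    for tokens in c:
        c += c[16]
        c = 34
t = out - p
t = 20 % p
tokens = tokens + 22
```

Transformed code:
t = tokens % 5
c = c * tokens // 29
print(tokens)
c = 10
if tokens != 30:
    if c != 28:
        tokens = tokens - 23
    else:
        t = t * (32 % tokens)
else:
    for tokens in c:
        c = c + c[16]
        c = 34
t = out - 5
t = 20 % 5
tokens = tokens + 22

t = t * (32 % tokens)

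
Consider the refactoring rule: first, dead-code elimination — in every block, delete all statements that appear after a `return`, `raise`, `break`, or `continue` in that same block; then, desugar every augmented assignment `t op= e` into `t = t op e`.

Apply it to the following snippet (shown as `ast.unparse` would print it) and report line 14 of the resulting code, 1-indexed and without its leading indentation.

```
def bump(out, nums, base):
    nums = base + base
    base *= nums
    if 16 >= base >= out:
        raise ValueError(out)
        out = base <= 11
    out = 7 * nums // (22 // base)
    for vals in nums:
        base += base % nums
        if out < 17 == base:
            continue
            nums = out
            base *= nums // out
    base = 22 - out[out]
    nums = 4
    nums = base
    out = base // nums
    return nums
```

Transformed code:
def bump(out, nums, base):
    nums = base + base
    base = base * nums
    if 16 >= base >= out:
        raise ValueError(out)
    out = 7 * nums // (22 // base)
    for vals in nums:
        base = base + base % nums
        if out < 17 == base:
            continue
    base = 22 - out[out]
    nums = 4
    nums = base
    out = base // nums
    return nums

out = base // nums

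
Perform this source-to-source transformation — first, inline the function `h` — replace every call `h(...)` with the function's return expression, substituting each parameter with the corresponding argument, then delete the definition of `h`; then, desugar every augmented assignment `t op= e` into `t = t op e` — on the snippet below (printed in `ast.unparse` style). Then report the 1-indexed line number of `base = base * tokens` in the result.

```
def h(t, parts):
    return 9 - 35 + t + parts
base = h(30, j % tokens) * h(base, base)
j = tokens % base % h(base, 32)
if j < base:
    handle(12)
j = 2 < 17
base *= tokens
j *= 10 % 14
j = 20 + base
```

Transformed code:
base = (9 - 35 + 30 + j % tokens) * (9 - 35 + base + base)
j = tokens % base % (9 - 35 + base + 32)
if j < base:
    handle(12)
j = 2 < 17
base = base * tokens
j = j * (10 % 14)
j = 20 + base

6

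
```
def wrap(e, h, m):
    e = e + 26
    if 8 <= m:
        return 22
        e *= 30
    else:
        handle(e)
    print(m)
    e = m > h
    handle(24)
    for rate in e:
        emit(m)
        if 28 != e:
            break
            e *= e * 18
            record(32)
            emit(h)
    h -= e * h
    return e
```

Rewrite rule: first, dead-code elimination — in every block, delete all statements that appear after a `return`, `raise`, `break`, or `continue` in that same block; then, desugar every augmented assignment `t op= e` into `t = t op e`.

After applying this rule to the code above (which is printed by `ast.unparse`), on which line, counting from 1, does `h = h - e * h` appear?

14

Transformed code:
def wrap(e, h, m):
    e = e + 26
    if 8 <= m:
        return 22
    else:
        handle(e)
    print(m)
    e = m > h
    handle(24)
    for rate in e:
        emit(m)
        if 28 != e:
            break
    h = h - e * h
    return e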